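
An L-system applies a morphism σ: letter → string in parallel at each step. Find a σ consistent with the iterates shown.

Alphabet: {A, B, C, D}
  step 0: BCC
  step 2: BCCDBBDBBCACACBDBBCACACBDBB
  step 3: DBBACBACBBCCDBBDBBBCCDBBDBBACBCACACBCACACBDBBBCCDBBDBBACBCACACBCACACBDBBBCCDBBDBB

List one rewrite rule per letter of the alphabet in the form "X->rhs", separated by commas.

  step 2 ⇒ step 3: BCCDBBDBBCACACBDBBCACACBDBB ⇒ DBB·ACB·ACB·BCC·DBB·DBB·BCC·DBB·DBB·ACB·CAC·ACB·CAC·ACB·DBB·BCC·DBB·DBB·ACB·CAC·ACB·CAC·ACB·DBB·BCC·DBB·DBB
    A ↦ CAC
    B ↦ DBB
    C ↦ ACB
    D ↦ BCC

A->CAC, B->DBB, C->ACB, D->BCC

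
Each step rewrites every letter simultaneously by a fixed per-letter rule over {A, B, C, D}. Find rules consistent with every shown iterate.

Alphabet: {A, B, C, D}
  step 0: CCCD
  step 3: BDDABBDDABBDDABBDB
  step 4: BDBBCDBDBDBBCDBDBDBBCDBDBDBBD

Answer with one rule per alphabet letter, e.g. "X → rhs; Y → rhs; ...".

  step 3 ⇒ step 4: BDDABBDDABBDDABBDB ⇒ BD·B·B·CD·BD·BD·B·B·CD·BD·BD·B·B·CD·BD·BD·B·BD
    A ↦ CD
    B ↦ BD
    D ↦ B
    C ↦ DA  (constrained at step 0)

A->CD, B->BD, C->DA, D->B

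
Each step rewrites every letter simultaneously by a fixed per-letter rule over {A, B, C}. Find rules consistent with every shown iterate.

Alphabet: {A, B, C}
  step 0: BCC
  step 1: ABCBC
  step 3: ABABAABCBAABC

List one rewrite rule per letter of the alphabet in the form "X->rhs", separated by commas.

  step 0 ⇒ step 1: BCC ⇒ A·BC·BC
    B ↦ A
    C ↦ BC
    A ↦ BA  (constrained at step 1)

A->BA, B->A, C->BC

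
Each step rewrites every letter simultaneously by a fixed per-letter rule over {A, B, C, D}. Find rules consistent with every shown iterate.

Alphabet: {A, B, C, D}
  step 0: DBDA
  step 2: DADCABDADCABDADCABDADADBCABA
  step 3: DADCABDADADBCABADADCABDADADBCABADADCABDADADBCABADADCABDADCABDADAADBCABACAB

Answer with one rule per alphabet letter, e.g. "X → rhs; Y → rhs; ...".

  step 2 ⇒ step 3: DADCABDADCABDADCABDADADBCABA ⇒ DAD·CAB·DAD·ADB·CAB·A·DAD·CAB·DAD·ADB·CAB·A·DAD·CAB·DAD·ADB·CAB·A·DAD·CAB·DAD·CAB·DAD·A·ADB·CAB·A·CAB
    A ↦ CAB
    B ↦ A
    C ↦ ADB
    D ↦ DAD

A->CAB, B->A, C->ADB, D->DAD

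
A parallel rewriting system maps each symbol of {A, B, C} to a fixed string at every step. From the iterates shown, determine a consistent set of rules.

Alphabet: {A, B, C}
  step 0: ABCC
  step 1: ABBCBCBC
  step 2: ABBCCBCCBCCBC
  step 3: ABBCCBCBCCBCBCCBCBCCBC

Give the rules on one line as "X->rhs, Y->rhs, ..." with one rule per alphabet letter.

  step 2 ⇒ step 3: ABBCCBCCBCCBC ⇒ ABB·C·C·BC·BC·C·BC·BC·C·BC·BC·C·BC
    A ↦ ABB
    B ↦ C
    C ↦ BC

A->ABB, B->C, C->BC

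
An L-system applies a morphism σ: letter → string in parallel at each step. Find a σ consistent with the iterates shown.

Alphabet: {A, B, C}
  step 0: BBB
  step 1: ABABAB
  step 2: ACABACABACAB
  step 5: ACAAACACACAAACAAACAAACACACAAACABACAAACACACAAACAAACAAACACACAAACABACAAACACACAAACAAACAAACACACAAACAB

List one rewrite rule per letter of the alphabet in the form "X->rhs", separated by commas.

A->AC, B->AB, C->AA

  step 1 ⇒ step 2: ABABAB ⇒ AC·AB·AC·AB·AC·AB
    A ↦ AC
    B ↦ AB
    C ↦ AA  (constrained at step 2)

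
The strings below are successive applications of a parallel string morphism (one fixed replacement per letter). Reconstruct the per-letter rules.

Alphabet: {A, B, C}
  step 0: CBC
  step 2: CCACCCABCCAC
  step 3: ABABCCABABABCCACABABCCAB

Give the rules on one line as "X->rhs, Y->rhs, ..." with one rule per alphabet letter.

  step 2 ⇒ step 3: CCACCCABCCAC ⇒ AB·AB·CC·AB·AB·AB·CC·AC·AB·AB·CC·AB
    A ↦ CC
    B ↦ AC
    C ↦ AB

A->CC, B->AC, C->AB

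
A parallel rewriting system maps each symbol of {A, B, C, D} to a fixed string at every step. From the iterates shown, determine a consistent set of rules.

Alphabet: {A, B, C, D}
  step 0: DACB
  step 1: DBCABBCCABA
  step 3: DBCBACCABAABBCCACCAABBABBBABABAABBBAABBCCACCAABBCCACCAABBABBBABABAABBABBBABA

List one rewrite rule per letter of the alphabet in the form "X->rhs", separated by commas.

A->ABB, B->BA, C->CCA, D->DBC

  step 0 ⇒ step 1: DACB ⇒ DBC·ABB·CCA·BA
    A ↦ ABB
    B ↦ BA
    C ↦ CCA
    D ↦ DBC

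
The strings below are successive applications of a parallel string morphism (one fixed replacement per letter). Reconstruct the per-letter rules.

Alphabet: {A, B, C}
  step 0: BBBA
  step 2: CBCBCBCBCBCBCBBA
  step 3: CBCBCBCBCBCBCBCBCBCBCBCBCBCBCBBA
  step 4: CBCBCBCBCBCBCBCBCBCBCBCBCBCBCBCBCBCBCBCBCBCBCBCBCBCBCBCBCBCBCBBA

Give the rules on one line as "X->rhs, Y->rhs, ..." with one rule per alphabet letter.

A->BA, B->CB, C->CB

  step 3 ⇒ step 4: CBCBCBCBCBCBCBCBCBCBCBCBCBCBCBBA ⇒ CB·CB·CB·CB·CB·CB·CB·CB·CB·CB·CB·CB·CB·CB·CB·CB·CB·CB·CB·CB·CB·CB·CB·CB·CB·CB·CB·CB·CB·CB·CB·BA
    A ↦ BA
    B ↦ CB
    C ↦ CB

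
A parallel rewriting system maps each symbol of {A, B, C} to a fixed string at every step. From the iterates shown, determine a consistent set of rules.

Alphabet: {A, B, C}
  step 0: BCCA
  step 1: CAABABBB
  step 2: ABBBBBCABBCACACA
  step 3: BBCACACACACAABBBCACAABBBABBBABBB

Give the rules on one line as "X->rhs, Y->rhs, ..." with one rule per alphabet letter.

A->BB, B->CA, C->AB

  step 2 ⇒ step 3: ABBBBBCABBCACACA ⇒ BB·CA·CA·CA·CA·CA·AB·BB·CA·CA·AB·BB·AB·BB·AB·BB
    A ↦ BB
    B ↦ CA
    C ↦ AB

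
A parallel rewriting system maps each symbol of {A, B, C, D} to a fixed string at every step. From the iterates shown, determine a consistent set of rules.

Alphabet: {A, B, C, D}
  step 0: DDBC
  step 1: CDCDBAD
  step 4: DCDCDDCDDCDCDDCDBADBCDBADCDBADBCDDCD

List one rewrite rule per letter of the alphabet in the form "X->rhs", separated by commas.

A->DB, B->BA, C->D, D->CD

  step 0 ⇒ step 1: DDBC ⇒ CD·CD·BA·D
    B ↦ BA
    C ↦ D
    D ↦ CD
    A ↦ DB  (constrained at step 1)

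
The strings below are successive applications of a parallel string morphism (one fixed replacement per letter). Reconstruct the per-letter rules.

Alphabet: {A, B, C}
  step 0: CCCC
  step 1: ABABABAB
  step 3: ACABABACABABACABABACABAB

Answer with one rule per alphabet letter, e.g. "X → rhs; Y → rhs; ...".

A->AC, B->C, C->AB

  step 0 ⇒ step 1: CCCC ⇒ AB·AB·AB·AB
    C ↦ AB
    A ↦ AC  (constrained at step 1)
    B ↦ C  (constrained at step 1)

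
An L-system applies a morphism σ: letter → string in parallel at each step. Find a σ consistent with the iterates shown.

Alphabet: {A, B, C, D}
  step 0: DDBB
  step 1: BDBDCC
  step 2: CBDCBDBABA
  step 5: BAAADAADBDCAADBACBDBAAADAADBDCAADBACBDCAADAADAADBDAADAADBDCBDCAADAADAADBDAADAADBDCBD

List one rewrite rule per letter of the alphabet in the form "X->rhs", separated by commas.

  step 1 ⇒ step 2: BDBDCC ⇒ C·BD·C·BD·BA·BA
    B ↦ C
    C ↦ BA
    D ↦ BD
    A ↦ AAD  (constrained at step 2)

A->AAD, B->C, C->BA, D->BD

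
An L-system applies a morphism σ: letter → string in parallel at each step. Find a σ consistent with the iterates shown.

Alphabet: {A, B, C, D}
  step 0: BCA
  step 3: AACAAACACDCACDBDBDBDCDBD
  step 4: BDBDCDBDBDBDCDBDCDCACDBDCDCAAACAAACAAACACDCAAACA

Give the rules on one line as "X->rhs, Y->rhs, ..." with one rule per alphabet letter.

A->BD, B->AA, C->CD, D->CA

  step 3 ⇒ step 4: AACAAACACDCACDBDBDBDCDBD ⇒ BD·BD·CD·BD·BD·BD·CD·BD·CD·CA·CD·BD·CD·CA·AA·CA·AA·CA·AA·CA·CD·CA·AA·CA
    A ↦ BD
    B ↦ AA
    C ↦ CD
    D ↦ CA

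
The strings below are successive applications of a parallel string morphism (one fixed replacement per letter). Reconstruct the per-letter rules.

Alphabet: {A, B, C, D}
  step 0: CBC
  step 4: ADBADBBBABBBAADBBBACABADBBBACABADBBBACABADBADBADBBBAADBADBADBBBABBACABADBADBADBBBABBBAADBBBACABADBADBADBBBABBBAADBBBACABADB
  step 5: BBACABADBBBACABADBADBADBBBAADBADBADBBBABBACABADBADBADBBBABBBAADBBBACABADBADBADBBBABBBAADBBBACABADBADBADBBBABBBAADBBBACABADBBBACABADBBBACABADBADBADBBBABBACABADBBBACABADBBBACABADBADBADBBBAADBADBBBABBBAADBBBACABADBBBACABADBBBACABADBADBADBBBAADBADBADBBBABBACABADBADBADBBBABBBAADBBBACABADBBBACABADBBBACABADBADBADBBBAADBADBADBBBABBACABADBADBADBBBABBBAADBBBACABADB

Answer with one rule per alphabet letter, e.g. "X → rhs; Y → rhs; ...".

A->BBA, B->ADB, C->B, D->CAB

  step 4 ⇒ step 5: ADBADBBBABBBAADBBBACABADBBBACABADBBBACABADBADBADBBBAADBADBADBBBABBACABADBADBADBBBABBBAADBBBACABADBADBADBBBABBBAADBBBACABADB ⇒ BBA·CAB·ADB·BBA·CAB·ADB·ADB·ADB·BBA·ADB·ADB·ADB·BBA·BBA·CAB·ADB·ADB·ADB·BBA·B·BBA·ADB·BBA·CAB·ADB·ADB·ADB·BBA·B·BBA·ADB·BBA·CAB·ADB·ADB·ADB·BBA·B·BBA·ADB·BBA·CAB·ADB·BBA·CAB·ADB·BBA·CAB·ADB·ADB·ADB·BBA·BBA·CAB·ADB·BBA·CAB·ADB·BBA·CAB·ADB·ADB·ADB·BBA·ADB·ADB·BBA·B·BBA·ADB·BBA·CAB·ADB·BBA·CAB·ADB·BBA·CAB·ADB·ADB·ADB·BBA·ADB·ADB·ADB·BBA·BBA·CAB·ADB·ADB·ADB·BBA·B·BBA·ADB·BBA·CAB·ADB·BBA·CAB·ADB·BBA·CAB·ADB·ADB·ADB·BBA·ADB·ADB·ADB·BBA·BBA·CAB·ADB·ADB·ADB·BBA·B·BBA·ADB·BBA·CAB·ADB
    A ↦ BBA
    B ↦ ADB
    C ↦ B
    D ↦ CAB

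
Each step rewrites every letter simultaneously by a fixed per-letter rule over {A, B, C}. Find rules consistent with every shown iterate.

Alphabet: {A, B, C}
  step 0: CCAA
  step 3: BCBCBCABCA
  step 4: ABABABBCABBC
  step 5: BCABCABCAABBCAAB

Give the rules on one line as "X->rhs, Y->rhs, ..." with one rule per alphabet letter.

A->BC, B->A, C->B

  step 4 ⇒ step 5: ABABABBCABBC ⇒ BC·A·BC·A·BC·A·A·B·BC·A·A·B
    A ↦ BC
    B ↦ A
    C ↦ B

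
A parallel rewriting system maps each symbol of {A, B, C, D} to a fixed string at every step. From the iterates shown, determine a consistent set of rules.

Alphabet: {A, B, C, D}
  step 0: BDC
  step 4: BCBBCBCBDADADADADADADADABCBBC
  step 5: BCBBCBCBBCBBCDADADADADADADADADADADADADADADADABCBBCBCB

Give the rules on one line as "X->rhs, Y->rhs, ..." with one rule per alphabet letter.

  step 4 ⇒ step 5: BCBBCBCBDADADADADADADADABCBBC ⇒ BC·B·BC·BC·B·BC·B·BC·DA·DA·DA·DA·DA·DA·DA·DA·DA·DA·DA·DA·DA·DA·DA·DA·BC·B·BC·BC·B
    A ↦ DA
    B ↦ BC
    C ↦ B
    D ↦ DA

A->DA, B->BC, C->B, D->DA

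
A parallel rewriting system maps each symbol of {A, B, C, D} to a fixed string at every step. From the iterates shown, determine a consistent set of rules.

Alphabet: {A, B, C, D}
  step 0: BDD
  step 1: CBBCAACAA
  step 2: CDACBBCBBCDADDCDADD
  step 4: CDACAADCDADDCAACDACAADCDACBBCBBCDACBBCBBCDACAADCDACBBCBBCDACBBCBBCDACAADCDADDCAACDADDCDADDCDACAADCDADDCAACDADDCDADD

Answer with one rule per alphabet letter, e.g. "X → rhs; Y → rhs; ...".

  step 1 ⇒ step 2: CBBCAACAA ⇒ CDA·CBB·CBB·CDA·D·D·CDA·D·D
    A ↦ D
    B ↦ CBB
    C ↦ CDA
  step 0 ⇒ step 1: BDD ⇒ CBB·CAA·CAA
    D ↦ CAA

A->D, B->CBB, C->CDA, D->CAA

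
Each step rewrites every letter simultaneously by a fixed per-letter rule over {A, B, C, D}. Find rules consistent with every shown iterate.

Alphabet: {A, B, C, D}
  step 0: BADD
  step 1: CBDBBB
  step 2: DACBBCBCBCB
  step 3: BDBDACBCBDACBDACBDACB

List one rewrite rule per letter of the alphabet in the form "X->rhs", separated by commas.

A->DB, B->CB, C->DA, D->B

  step 2 ⇒ step 3: DACBBCBCBCB ⇒ B·DB·DA·CB·CB·DA·CB·DA·CB·DA·CB
    A ↦ DB
    B ↦ CB
    C ↦ DA
    D ↦ B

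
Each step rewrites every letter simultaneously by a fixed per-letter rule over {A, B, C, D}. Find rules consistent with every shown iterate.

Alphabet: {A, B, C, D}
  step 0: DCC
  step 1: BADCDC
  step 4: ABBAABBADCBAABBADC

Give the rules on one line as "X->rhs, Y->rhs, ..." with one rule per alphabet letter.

  step 0 ⇒ step 1: DCC ⇒ BA·DC·DC
    C ↦ DC
    D ↦ BA
    A ↦ B  (constrained at step 1)
    B ↦ A  (constrained at step 1)

A->B, B->A, C->DC, D->BA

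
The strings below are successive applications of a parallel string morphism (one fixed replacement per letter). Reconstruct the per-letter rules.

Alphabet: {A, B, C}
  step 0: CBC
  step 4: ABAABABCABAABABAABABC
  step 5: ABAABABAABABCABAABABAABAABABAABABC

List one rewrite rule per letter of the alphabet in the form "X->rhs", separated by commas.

  step 4 ⇒ step 5: ABAABABCABAABABAABABC ⇒ AB·A·AB·AB·A·AB·A·BC·AB·A·AB·AB·A·AB·A·AB·AB·A·AB·A·BC
    A ↦ AB
    B ↦ A
    C ↦ BC

A->AB, B->A, C->BC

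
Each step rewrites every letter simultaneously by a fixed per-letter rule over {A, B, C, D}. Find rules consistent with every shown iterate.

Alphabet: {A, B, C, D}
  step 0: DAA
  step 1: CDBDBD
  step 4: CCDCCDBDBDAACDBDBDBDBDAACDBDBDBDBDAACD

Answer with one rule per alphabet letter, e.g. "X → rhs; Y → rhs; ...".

  step 0 ⇒ step 1: DAA ⇒ CD·BD·BD
    A ↦ BD
    D ↦ CD
    B ↦ C  (constrained at step 1)
    C ↦ AA  (constrained at step 1)

A->BD, B->C, C->AA, D->CD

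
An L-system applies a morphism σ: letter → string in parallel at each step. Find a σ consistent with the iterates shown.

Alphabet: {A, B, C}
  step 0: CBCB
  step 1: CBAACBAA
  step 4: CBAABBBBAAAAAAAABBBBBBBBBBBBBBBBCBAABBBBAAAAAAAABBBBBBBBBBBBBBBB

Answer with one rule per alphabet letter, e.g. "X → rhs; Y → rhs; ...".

  step 0 ⇒ step 1: CBCB ⇒ CB·AA·CB·AA
    B ↦ AA
    C ↦ CB
    A ↦ BB  (constrained at step 1)

A->BB, B->AA, C->CB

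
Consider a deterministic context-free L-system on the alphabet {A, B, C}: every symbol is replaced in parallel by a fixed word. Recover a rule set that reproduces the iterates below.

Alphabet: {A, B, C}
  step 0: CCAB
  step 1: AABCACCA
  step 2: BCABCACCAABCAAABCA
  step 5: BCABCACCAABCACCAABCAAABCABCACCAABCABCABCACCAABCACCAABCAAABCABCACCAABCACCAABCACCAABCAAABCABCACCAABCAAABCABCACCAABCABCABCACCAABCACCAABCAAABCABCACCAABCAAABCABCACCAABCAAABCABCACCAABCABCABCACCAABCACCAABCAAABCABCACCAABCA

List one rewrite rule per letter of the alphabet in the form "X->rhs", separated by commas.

A->BCA, B->CCA, C->A

  step 1 ⇒ step 2: AABCACCA ⇒ BCA·BCA·CCA·A·BCA·A·A·BCA
    A ↦ BCA
    B ↦ CCA
    C ↦ A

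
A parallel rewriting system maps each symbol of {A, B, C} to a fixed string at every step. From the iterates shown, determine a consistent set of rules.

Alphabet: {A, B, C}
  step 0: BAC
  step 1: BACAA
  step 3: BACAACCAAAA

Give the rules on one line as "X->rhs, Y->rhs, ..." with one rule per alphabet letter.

A->C, B->BA, C->AA

  step 0 ⇒ step 1: BAC ⇒ BA·C·AA
    A ↦ C
    B ↦ BA
    C ↦ AA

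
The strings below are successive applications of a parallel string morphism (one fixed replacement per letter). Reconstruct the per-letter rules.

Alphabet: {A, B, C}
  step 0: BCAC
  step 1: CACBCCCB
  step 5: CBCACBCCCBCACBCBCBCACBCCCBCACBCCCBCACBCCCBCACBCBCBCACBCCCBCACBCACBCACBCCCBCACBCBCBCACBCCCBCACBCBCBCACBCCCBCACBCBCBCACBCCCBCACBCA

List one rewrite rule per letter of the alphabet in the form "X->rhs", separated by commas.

  step 0 ⇒ step 1: BCAC ⇒ CA·CB·CC·CB
    A ↦ CC
    B ↦ CA
    C ↦ CB

A->CC, B->CA, C->CB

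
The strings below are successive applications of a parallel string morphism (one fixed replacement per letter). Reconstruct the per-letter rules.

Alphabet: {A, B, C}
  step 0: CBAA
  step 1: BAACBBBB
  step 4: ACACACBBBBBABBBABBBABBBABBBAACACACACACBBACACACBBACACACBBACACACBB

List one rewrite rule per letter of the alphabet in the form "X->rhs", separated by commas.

A->BB, B->AC, C->BA

  step 0 ⇒ step 1: CBAA ⇒ BA·AC·BB·BB
    A ↦ BB
    B ↦ AC
    C ↦ BA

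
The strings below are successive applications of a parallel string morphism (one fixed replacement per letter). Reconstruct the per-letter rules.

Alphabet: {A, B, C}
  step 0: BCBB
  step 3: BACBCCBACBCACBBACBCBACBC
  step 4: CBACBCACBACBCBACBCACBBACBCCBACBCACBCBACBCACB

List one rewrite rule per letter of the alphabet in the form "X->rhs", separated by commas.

A->B, B->C, C->ACB

  step 3 ⇒ step 4: BACBCCBACBCACBBACBCBACBC ⇒ C·B·ACB·C·ACB·ACB·C·B·ACB·C·ACB·B·ACB·C·C·B·ACB·C·ACB·C·B·ACB·C·ACB
    A ↦ B
    B ↦ C
    C ↦ ACB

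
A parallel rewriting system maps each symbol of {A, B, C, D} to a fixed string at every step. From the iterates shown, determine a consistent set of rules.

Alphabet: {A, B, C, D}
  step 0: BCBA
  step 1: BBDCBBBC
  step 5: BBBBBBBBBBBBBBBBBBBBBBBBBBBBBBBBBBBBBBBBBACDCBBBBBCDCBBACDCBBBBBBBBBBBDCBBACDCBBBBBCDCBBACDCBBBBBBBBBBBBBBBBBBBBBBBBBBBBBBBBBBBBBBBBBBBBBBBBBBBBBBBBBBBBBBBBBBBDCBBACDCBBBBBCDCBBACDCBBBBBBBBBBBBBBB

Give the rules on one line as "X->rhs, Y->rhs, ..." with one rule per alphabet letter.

A->C, B->BB, C->DCB, D->BAC

  step 0 ⇒ step 1: BCBA ⇒ BB·DCB·BB·C
    A ↦ C
    B ↦ BB
    C ↦ DCB
    D ↦ BAC  (constrained at step 1)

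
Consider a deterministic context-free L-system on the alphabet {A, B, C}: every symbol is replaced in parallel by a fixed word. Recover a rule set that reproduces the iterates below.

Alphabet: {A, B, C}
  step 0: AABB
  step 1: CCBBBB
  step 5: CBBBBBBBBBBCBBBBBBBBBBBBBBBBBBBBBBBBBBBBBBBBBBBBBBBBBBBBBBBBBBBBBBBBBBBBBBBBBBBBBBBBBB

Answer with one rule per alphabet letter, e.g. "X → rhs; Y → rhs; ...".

A->C, B->BB, C->AB

  step 0 ⇒ step 1: AABB ⇒ C·C·BB·BB
    A ↦ C
    B ↦ BB
    C ↦ AB  (constrained at step 1)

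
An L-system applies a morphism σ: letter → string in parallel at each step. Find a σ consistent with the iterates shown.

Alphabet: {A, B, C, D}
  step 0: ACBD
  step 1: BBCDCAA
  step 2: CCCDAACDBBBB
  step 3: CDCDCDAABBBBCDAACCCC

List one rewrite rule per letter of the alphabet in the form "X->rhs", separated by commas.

A->BB, B->C, C->CD, D->AA

  step 2 ⇒ step 3: CCCDAACDBBBB ⇒ CD·CD·CD·AA·BB·BB·CD·AA·C·C·C·C
    A ↦ BB
    B ↦ C
    C ↦ CD
    D ↦ AA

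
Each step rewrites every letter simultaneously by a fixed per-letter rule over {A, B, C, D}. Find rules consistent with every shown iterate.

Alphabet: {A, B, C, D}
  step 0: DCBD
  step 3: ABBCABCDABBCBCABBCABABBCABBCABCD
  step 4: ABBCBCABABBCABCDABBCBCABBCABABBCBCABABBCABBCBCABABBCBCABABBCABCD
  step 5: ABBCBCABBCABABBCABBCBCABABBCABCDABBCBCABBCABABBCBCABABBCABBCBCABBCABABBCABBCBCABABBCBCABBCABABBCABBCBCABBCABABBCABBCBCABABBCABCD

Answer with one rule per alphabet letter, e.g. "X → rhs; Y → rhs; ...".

  step 4 ⇒ step 5: ABBCBCABABBCABCDABBCBCABBCABABBCBCABABBCABBCBCABABBCBCABABBCABCD ⇒ AB·BC·BC·AB·BC·AB·AB·BC·AB·BC·BC·AB·AB·BC·AB·CD·AB·BC·BC·AB·BC·AB·AB·BC·BC·AB·AB·BC·AB·BC·BC·AB·BC·AB·AB·BC·AB·BC·BC·AB·AB·BC·BC·AB·BC·AB·AB·BC·AB·BC·BC·AB·BC·AB·AB·BC·AB·BC·BC·AB·AB·BC·AB·CD
    A ↦ AB
    B ↦ BC
    C ↦ AB
    D ↦ CD

A->AB, B->BC, C->AB, D->CD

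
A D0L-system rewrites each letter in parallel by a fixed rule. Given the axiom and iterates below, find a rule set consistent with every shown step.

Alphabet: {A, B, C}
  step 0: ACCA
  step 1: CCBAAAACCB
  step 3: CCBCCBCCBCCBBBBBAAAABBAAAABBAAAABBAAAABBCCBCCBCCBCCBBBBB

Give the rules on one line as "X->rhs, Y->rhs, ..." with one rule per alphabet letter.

A->CCB, B->BB, C->AA

  step 0 ⇒ step 1: ACCA ⇒ CCB·AA·AA·CCB
    A ↦ CCB
    C ↦ AA
    B ↦ BB  (constrained at step 1)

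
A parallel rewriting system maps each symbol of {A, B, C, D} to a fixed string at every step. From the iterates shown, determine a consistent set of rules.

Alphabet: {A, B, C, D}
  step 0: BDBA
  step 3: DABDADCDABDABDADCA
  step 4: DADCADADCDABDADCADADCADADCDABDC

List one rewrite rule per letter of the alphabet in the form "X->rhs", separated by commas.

A->DC, B->A, C->B, D->DA

  step 3 ⇒ step 4: DABDADCDABDABDADCA ⇒ DA·DC·A·DA·DC·DA·B·DA·DC·A·DA·DC·A·DA·DC·DA·B·DC
    A ↦ DC
    B ↦ A
    C ↦ B
    D ↦ DA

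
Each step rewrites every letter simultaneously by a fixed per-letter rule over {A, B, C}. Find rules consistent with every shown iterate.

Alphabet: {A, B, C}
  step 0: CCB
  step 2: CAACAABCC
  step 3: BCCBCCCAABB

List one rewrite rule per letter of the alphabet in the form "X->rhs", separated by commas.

  step 2 ⇒ step 3: CAACAABCC ⇒ B·C·C·B·C·C·CAA·B·B
    A ↦ C
    B ↦ CAA
    C ↦ B

A->C, B->CAA, C->B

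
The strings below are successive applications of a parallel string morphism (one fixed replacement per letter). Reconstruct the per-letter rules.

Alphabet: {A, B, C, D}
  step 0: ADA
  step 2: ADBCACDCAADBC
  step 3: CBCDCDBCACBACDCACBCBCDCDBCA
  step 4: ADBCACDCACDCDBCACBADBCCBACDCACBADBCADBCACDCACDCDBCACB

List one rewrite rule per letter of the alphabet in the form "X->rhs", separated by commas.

A->CB, B->DBC, C->A, D->CDC

  step 3 ⇒ step 4: CBCDCDBCACBACDCACBCBCDCDBCA ⇒ A·DBC·A·CDC·A·CDC·DBC·A·CB·A·DBC·CB·A·CDC·A·CB·A·DBC·A·DBC·A·CDC·A·CDC·DBC·A·CB
    A ↦ CB
    B ↦ DBC
    C ↦ A
    D ↦ CDC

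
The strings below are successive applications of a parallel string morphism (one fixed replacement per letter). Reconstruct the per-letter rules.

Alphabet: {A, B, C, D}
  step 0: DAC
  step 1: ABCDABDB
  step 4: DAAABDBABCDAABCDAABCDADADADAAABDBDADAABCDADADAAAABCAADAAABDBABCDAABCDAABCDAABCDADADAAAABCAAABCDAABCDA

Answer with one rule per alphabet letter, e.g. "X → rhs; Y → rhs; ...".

A->DA, B->AA, C->BDB, D->ABC

  step 0 ⇒ step 1: DAC ⇒ ABC·DA·BDB
    A ↦ DA
    C ↦ BDB
    D ↦ ABC
    B ↦ AA  (constrained at step 1)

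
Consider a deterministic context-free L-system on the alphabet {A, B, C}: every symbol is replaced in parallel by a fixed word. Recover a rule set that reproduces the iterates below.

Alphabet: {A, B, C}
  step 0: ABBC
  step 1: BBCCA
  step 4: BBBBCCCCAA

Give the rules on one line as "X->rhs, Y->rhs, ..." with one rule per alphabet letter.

A->BB, B->C, C->A

  step 0 ⇒ step 1: ABBC ⇒ BB·C·C·A
    A ↦ BB
    B ↦ C
    C ↦ A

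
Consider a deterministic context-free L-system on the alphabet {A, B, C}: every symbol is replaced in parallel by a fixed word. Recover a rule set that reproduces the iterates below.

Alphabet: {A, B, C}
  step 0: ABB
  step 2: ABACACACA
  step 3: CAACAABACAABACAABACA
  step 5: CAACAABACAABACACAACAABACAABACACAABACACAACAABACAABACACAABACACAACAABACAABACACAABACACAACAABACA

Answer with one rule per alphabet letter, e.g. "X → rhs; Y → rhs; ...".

A->CA, B->A, C->ABA

  step 2 ⇒ step 3: ABACACACA ⇒ CA·A·CA·ABA·CA·ABA·CA·ABA·CA
    A ↦ CA
    B ↦ A
    C ↦ ABA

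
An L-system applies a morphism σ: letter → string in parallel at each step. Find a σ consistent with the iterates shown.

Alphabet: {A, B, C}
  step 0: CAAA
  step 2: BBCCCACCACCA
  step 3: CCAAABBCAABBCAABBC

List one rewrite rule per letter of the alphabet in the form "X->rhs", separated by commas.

A->BBC, B->C, C->A

  step 2 ⇒ step 3: BBCCCACCACCA ⇒ C·C·A·A·A·BBC·A·A·BBC·A·A·BBC
    A ↦ BBC
    B ↦ C
    C ↦ A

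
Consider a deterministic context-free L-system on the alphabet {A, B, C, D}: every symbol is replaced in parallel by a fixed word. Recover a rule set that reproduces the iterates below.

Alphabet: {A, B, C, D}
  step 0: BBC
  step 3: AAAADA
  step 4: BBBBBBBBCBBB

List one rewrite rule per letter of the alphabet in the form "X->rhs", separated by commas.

A->BB, B->A, C->D, D->CB

  step 3 ⇒ step 4: AAAADA ⇒ BB·BB·BB·BB·CB·BB
    A ↦ BB
    D ↦ CB
    B ↦ A  (constrained at step 0)
    C ↦ D  (constrained at step 0)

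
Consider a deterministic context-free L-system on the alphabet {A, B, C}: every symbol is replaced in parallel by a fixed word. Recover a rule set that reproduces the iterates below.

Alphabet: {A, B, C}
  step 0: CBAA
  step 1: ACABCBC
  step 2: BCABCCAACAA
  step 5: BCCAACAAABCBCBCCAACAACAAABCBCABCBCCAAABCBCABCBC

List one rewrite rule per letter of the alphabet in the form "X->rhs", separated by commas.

A->BC, B->CA, C->A

  step 1 ⇒ step 2: ACABCBC ⇒ BC·A·BC·CA·A·CA·A
    A ↦ BC
    B ↦ CA
    C ↦ A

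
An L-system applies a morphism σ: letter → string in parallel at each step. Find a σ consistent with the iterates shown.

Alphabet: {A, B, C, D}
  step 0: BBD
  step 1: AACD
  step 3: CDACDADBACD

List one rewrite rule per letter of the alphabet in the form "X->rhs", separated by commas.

A->DB, B->A, C->A, D->CD

  step 0 ⇒ step 1: BBD ⇒ A·A·CD
    B ↦ A
    D ↦ CD
    A ↦ DB  (constrained at step 1)
    C ↦ A  (constrained at step 1)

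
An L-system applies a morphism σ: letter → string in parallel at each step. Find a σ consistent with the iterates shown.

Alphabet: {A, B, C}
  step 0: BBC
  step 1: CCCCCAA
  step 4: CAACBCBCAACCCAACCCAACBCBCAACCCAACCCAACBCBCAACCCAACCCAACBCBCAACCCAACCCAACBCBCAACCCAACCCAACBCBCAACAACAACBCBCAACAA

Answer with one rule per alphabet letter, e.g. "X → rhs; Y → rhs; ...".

A->CB, B->CC, C->CAA

  step 0 ⇒ step 1: BBC ⇒ CC·CC·CAA
    B ↦ CC
    C ↦ CAA
    A ↦ CB  (constrained at step 1)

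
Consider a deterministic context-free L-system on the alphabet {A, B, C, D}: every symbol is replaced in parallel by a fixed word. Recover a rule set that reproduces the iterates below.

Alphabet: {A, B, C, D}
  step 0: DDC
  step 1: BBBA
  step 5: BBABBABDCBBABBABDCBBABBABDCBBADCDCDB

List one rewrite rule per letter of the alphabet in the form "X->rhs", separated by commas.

A->DB, B->DC, C->BA, D->B

  step 0 ⇒ step 1: DDC ⇒ B·B·BA
    C ↦ BA
    D ↦ B
    A ↦ DB  (constrained at step 1)
    B ↦ DC  (constrained at step 1)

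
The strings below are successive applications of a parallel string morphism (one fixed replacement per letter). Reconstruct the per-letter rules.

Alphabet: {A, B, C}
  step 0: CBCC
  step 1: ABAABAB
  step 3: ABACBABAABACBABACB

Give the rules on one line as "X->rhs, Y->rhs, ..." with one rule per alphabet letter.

A->CB, B->A, C->AB

  step 0 ⇒ step 1: CBCC ⇒ AB·A·AB·AB
    B ↦ A
    C ↦ AB
    A ↦ CB  (constrained at step 1)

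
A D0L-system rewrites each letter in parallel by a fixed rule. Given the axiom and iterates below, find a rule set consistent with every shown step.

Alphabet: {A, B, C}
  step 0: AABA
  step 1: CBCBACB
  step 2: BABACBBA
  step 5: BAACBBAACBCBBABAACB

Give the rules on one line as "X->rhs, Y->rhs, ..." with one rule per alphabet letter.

  step 1 ⇒ step 2: CBCBACB ⇒ B·A·B·A·CB·B·A
    A ↦ CB
    B ↦ A
    C ↦ B

A->CB, B->A, C->B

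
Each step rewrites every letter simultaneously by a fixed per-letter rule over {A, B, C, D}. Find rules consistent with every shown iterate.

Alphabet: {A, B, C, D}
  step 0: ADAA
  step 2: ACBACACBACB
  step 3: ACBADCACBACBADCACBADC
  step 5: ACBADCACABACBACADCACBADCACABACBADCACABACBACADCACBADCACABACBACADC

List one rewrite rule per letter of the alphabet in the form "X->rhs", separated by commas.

A->AC, B->ADC, C->B, D->A

  step 2 ⇒ step 3: ACBACACBACB ⇒ AC·B·ADC·AC·B·AC·B·ADC·AC·B·ADC
    A ↦ AC
    B ↦ ADC
    C ↦ B
    D ↦ A  (constrained at step 0)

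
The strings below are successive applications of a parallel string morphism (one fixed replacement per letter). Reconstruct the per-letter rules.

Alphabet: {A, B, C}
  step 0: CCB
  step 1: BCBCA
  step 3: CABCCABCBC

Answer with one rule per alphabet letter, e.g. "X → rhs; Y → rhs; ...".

  step 0 ⇒ step 1: CCB ⇒ BC·BC·A
    B ↦ A
    C ↦ BC
    A ↦ C  (constrained at step 1)

A->C, B->A, C->BC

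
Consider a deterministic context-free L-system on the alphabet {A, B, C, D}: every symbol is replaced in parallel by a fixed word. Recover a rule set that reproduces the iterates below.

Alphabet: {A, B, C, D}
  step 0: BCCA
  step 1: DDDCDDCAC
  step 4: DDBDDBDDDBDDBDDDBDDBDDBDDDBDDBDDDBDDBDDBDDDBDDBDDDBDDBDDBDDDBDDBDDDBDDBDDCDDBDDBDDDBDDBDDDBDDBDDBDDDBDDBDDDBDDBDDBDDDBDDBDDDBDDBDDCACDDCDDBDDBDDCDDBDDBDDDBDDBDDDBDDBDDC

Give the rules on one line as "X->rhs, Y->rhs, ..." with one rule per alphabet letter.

  step 0 ⇒ step 1: BCCA ⇒ D·DDC·DDC·AC
    A ↦ AC
    B ↦ D
    C ↦ DDC
    D ↦ DDB  (constrained at step 1)

A->AC, B->D, C->DDC, D->DDB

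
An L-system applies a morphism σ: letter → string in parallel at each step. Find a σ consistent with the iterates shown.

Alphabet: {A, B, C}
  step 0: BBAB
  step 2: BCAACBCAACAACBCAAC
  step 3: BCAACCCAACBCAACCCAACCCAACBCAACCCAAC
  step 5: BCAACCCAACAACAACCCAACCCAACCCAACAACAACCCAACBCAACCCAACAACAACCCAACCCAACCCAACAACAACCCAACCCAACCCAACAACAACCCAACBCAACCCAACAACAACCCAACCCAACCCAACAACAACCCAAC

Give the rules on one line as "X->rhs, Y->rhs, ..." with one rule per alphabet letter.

  step 2 ⇒ step 3: BCAACBCAACAACBCAAC ⇒ BC·AAC·C·C·AAC·BC·AAC·C·C·AAC·C·C·AAC·BC·AAC·C·C·AAC
    A ↦ C
    B ↦ BC
    C ↦ AAC

A->C, B->BC, C->AAC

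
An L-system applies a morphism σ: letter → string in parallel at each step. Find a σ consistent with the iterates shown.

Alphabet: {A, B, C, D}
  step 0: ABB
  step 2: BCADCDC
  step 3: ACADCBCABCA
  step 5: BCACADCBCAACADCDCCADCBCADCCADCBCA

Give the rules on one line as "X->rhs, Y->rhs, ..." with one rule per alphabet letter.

  step 2 ⇒ step 3: BCADCDC ⇒ A·CA·DC·B·CA·B·CA
    A ↦ DC
    B ↦ A
    C ↦ CA
    D ↦ B

A->DC, B->A, C->CA, D->B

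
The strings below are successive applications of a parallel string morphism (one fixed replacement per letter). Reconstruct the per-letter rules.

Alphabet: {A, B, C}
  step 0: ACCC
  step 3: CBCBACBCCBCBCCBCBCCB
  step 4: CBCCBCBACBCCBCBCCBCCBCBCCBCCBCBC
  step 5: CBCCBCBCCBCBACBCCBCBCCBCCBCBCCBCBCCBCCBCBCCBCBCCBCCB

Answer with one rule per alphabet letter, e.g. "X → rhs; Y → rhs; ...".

A->BA, B->C, C->CB

  step 4 ⇒ step 5: CBCCBCBACBCCBCBCCBCCBCBCCBCCBCBC ⇒ CB·C·CB·CB·C·CB·C·BA·CB·C·CB·CB·C·CB·C·CB·CB·C·CB·CB·C·CB·C·CB·CB·C·CB·CB·C·CB·C·CB
    A ↦ BA
    B ↦ C
    C ↦ CB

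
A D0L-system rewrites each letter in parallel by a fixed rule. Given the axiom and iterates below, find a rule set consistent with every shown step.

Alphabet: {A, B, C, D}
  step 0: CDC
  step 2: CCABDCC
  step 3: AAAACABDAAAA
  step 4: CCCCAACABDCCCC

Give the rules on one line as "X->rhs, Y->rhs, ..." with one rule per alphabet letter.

  step 3 ⇒ step 4: AAAACABDAAAA ⇒ C·C·C·C·AA·C·A·BD·C·C·C·C
    A ↦ C
    B ↦ A
    C ↦ AA
    D ↦ BD

A->C, B->A, C->AA, D->BD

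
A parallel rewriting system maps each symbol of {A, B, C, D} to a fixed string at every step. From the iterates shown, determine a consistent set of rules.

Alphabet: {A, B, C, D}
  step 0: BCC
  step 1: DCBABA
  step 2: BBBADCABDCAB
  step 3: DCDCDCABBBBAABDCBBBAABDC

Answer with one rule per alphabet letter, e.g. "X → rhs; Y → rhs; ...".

  step 2 ⇒ step 3: BBBADCABDCAB ⇒ DC·DC·DC·AB·BB·BA·AB·DC·BB·BA·AB·DC
    A ↦ AB
    B ↦ DC
    C ↦ BA
    D ↦ BB

A->AB, B->DC, C->BA, D->BB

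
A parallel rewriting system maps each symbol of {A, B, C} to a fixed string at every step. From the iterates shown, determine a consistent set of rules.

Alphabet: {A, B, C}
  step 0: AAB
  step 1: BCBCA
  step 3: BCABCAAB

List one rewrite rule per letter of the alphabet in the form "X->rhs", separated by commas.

A->BC, B->A, C->B

  step 0 ⇒ step 1: AAB ⇒ BC·BC·A
    A ↦ BC
    B ↦ A
    C ↦ B  (constrained at step 1)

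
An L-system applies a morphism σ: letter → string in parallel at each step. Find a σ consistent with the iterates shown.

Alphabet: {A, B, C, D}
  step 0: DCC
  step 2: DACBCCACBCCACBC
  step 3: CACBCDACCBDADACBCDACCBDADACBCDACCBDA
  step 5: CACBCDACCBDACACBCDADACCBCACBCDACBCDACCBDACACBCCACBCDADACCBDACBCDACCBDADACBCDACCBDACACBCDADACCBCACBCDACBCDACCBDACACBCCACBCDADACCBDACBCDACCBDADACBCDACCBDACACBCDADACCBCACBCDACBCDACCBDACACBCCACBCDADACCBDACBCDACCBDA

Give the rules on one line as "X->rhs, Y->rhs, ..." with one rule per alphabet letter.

  step 2 ⇒ step 3: DACBCCACBCCACBC ⇒ CA·CBC·DA·CCB·DA·DA·CBC·DA·CCB·DA·DA·CBC·DA·CCB·DA
    A ↦ CBC
    B ↦ CCB
    C ↦ DA
    D ↦ CA

A->CBC, B->CCB, C->DA, D->CA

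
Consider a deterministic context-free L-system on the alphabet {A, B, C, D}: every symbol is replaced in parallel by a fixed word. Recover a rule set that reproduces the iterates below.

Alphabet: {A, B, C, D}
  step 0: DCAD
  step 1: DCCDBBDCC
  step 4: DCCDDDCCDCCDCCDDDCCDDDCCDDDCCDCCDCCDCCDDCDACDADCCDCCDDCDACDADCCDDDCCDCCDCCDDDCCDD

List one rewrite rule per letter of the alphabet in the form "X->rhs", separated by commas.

A->BB, B->CDA, C->D, D->DCC

  step 0 ⇒ step 1: DCAD ⇒ DCC·D·BB·DCC
    A ↦ BB
    C ↦ D
    D ↦ DCC
    B ↦ CDA  (constrained at step 1)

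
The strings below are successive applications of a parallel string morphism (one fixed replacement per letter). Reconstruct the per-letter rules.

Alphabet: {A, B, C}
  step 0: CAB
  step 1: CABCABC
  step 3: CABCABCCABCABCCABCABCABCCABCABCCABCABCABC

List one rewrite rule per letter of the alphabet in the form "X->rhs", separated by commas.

A->CAB, B->C, C->CAB

  step 0 ⇒ step 1: CAB ⇒ CAB·CAB·C
    A ↦ CAB
    B ↦ C
    C ↦ CAB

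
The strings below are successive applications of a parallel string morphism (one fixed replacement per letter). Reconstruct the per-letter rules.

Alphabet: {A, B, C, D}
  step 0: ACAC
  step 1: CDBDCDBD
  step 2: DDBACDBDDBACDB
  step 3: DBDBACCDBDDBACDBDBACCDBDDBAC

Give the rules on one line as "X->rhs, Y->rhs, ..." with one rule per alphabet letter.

  step 2 ⇒ step 3: DDBACDBDDBACDB ⇒ DB·DB·AC·CDB·D·DB·AC·DB·DB·AC·CDB·D·DB·AC
    A ↦ CDB
    B ↦ AC
    C ↦ D
    D ↦ DB

A->CDB, B->AC, C->D, D->DB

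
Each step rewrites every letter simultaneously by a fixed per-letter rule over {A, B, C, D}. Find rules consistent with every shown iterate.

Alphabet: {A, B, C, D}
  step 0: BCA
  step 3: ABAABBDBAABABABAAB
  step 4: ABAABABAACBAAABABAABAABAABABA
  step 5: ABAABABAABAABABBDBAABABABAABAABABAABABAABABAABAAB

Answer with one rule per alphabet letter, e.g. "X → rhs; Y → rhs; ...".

A->AB, B->A, C->BDB, D->CBA

  step 4 ⇒ step 5: ABAABABAACBAAABABAABAABAABABA ⇒ AB·A·AB·AB·A·AB·A·AB·AB·BDB·A·AB·AB·AB·A·AB·A·AB·AB·A·AB·AB·A·AB·AB·A·AB·A·AB
    A ↦ AB
    B ↦ A
    C ↦ BDB
  step 3 ⇒ step 4: ABAABBDBAABABABAAB ⇒ AB·A·AB·AB·A·A·CBA·A·AB·AB·A·AB·A·AB·A·AB·AB·A
    D ↦ CBA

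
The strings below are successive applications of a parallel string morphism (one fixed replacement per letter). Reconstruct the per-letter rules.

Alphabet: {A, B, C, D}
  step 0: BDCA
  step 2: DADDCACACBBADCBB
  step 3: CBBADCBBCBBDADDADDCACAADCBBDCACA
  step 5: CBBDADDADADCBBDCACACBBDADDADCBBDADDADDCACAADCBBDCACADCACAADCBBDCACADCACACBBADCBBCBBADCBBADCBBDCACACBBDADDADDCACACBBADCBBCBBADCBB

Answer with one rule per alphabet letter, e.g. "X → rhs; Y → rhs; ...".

A->AD, B->CA, C->D, D->CBB

  step 2 ⇒ step 3: DADDCACACBBADCBB ⇒ CBB·AD·CBB·CBB·D·AD·D·AD·D·CA·CA·AD·CBB·D·CA·CA
    A ↦ AD
    B ↦ CA
    C ↦ D
    D ↦ CBB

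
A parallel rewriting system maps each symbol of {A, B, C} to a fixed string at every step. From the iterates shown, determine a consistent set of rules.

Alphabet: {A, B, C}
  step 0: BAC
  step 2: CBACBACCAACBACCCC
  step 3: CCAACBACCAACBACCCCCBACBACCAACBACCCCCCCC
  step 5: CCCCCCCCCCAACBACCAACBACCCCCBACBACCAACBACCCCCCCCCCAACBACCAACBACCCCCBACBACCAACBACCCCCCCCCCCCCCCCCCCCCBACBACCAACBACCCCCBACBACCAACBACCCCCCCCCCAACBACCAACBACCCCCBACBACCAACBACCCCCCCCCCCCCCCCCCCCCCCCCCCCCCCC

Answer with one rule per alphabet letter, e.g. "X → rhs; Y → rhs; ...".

  step 2 ⇒ step 3: CBACBACCAACBACCCC ⇒ CC·AA·CBA·CC·AA·CBA·CC·CC·CBA·CBA·CC·AA·CBA·CC·CC·CC·CC
    A ↦ CBA
    B ↦ AA
    C ↦ CC

A->CBA, B->AA, C->CC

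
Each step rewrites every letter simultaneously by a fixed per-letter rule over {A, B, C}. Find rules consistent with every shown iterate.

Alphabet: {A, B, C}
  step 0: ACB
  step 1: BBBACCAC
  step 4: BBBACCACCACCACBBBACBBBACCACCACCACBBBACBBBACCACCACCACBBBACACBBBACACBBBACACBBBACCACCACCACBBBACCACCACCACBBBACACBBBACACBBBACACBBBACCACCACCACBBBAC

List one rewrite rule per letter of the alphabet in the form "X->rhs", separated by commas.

  step 0 ⇒ step 1: ACB ⇒ BBB·AC·CAC
    A ↦ BBB
    B ↦ CAC
    C ↦ AC

A->BBB, B->CAC, C->AC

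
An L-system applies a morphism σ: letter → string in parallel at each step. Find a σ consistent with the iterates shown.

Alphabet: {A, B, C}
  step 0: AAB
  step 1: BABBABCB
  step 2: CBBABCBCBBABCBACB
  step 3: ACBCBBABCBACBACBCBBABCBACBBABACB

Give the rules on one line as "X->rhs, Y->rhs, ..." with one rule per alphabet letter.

A->BAB, B->CB, C->A

  step 2 ⇒ step 3: CBBABCBCBBABCBACB ⇒ A·CB·CB·BAB·CB·A·CB·A·CB·CB·BAB·CB·A·CB·BAB·A·CB
    A ↦ BAB
    B ↦ CB
    C ↦ A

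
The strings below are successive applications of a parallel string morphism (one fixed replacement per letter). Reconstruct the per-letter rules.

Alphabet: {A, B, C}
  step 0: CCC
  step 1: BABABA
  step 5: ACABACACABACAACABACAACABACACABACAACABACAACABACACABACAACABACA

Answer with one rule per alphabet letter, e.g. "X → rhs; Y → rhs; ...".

A->CA, B->A, C->BA

  step 0 ⇒ step 1: CCC ⇒ BA·BA·BA
    C ↦ BA
    A ↦ CA  (constrained at step 1)
    B ↦ A  (constrained at step 1)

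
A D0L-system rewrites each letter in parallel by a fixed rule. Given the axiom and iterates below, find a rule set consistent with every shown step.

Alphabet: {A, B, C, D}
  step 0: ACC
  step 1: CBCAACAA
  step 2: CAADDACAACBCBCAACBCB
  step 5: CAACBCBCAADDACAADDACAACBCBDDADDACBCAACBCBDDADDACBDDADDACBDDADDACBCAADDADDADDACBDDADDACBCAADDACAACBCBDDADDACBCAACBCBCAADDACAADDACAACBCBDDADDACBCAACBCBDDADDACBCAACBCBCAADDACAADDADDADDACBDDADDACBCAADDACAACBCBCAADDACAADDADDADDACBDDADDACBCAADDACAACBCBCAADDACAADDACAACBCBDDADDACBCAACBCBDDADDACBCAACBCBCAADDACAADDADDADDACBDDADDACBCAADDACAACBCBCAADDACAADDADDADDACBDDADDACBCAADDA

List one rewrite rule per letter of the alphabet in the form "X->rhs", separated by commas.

  step 1 ⇒ step 2: CBCAACAA ⇒ CAA·DDA·CAA·CB·CB·CAA·CB·CB
    A ↦ CB
    B ↦ DDA
    C ↦ CAA
    D ↦ DDA  (constrained at step 2)

A->CB, B->DDA, C->CAA, D->DDA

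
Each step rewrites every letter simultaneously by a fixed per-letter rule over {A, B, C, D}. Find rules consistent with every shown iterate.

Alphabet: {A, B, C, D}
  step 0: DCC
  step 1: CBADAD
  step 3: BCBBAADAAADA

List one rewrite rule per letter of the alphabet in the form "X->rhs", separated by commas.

A->B, B->A, C->AD, D->CB

  step 0 ⇒ step 1: DCC ⇒ CB·AD·AD
    C ↦ AD
    D ↦ CB
    A ↦ B  (constrained at step 1)
    B ↦ A  (constrained at step 1)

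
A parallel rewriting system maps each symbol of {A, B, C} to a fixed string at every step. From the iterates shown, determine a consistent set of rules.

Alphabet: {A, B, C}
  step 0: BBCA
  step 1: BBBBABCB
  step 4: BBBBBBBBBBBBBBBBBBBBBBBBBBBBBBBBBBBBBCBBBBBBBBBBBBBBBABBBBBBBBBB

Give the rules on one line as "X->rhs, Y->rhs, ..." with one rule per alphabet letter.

A->BCB, B->BB, C->A

  step 0 ⇒ step 1: BBCA ⇒ BB·BB·A·BCB
    A ↦ BCB
    B ↦ BB
    C ↦ A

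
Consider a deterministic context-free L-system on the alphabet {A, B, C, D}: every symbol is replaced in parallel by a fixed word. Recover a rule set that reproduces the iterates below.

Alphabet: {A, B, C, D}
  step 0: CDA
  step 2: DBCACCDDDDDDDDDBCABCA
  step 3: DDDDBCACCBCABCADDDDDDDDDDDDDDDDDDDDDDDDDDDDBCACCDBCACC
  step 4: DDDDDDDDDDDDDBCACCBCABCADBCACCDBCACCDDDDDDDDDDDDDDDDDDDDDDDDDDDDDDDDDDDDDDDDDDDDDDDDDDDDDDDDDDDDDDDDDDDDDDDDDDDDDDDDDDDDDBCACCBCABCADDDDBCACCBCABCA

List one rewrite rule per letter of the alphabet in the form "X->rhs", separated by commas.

A->CC, B->D, C->BCA, D->DDD

  step 3 ⇒ step 4: DDDDBCACCBCABCADDDDDDDDDDDDDDDDDDDDDDDDDDDDBCACCDBCACC ⇒ DDD·DDD·DDD·DDD·D·BCA·CC·BCA·BCA·D·BCA·CC·D·BCA·CC·DDD·DDD·DDD·DDD·DDD·DDD·DDD·DDD·DDD·DDD·DDD·DDD·DDD·DDD·DDD·DDD·DDD·DDD·DDD·DDD·DDD·DDD·DDD·DDD·DDD·DDD·DDD·DDD·D·BCA·CC·BCA·BCA·DDD·D·BCA·CC·BCA·BCA
    A ↦ CC
    B ↦ D
    C ↦ BCA
    D ↦ DDD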